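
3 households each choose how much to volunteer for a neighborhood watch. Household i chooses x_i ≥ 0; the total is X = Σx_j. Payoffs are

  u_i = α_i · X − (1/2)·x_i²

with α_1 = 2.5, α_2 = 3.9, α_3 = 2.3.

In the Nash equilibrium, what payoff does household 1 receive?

Household i's FOC: ∂u_i/∂x_i = α_i − x_i = 0, so x_i* = α_i.
NE contributions = (2.5, 3.9, 2.3); X = 8.7.
u_1 = α_1·X − ½·(x_1)² = 2.5·8.7 − ½·2.5² = 18.625.

18.625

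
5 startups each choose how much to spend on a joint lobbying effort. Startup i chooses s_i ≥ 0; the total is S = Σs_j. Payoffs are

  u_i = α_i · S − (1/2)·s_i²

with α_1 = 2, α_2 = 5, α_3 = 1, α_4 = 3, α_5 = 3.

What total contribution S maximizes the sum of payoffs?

Planner FOC: ∂(Σu_j)/∂s_i = (Σα_j) − s_i = 0, so s_i^SO = Σα_j = 14 for every i; S^SO = 70.

70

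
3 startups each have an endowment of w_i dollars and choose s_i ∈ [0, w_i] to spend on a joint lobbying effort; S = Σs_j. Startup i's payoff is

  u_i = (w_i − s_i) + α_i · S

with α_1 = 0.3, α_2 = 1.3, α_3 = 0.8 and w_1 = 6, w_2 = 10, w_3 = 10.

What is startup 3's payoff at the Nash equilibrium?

∂u_i/∂s_i = α_i − 1, so startup i contributes w_i if α_i > 1, else 0.
α_i > 1 for i ∈ {2}; NE contributions (0, 10, 0), S = 10.
u_3 = (10 − 0) + 0.8·10 = 18.

18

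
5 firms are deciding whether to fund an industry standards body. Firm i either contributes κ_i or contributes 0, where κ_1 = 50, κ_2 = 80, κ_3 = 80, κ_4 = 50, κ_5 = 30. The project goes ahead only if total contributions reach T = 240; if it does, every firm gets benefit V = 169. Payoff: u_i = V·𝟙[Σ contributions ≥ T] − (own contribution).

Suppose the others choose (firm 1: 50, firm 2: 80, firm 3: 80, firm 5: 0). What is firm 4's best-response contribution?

50

Others' total = 210. Contributing 50 brings total to 260 ≥ 240: gain V − κ_4 = 119.
Best response: 50.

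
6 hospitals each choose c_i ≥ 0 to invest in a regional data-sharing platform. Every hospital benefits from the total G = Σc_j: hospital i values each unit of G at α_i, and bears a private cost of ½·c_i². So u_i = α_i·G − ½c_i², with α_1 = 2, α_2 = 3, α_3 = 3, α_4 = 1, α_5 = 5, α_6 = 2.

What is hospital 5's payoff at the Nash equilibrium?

Hospital i's FOC: ∂u_i/∂c_i = α_i − c_i = 0, so c_i* = α_i.
NE contributions = (2, 3, 3, 1, 5, 2); G = 16.
u_5 = α_5·G − ½·(c_5)² = 5·16 − ½·5² = 67.5.

67.5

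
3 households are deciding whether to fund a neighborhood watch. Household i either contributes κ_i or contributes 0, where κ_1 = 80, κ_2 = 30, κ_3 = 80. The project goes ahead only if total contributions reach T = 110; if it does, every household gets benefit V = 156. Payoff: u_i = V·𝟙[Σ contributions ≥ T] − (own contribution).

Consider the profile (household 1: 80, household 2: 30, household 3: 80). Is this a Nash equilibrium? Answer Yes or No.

Total = 190 ≥ 110: provided.
Household 1 (pledges 80, payoff 76): dropping to 0 → total 110, payoff 156. Profitable deviation.

No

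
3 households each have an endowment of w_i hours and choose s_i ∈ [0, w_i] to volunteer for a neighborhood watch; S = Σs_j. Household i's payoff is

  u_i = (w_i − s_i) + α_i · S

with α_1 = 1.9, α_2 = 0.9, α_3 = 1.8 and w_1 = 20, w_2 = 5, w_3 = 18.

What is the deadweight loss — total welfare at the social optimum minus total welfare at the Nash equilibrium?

18

∂u_i/∂s_i = α_i − 1, so household i contributes w_i if α_i > 1, else 0.
α_i > 1 for i ∈ {1, 3}; NE contributions (20, 0, 18), S = 38.
W^NE = Σw_i − S^NE + (Σα_i)·S^NE = 43 + 3.6·38 = 179.8.
Planner: ∂(Σu_j)/∂s_i = Σα_j − 1 = 3.6 > 0, so everyone contributes w_i; S^SO = 43, W^SO = 43 + 3.6·43 = 197.8.
Deadweight loss = 18.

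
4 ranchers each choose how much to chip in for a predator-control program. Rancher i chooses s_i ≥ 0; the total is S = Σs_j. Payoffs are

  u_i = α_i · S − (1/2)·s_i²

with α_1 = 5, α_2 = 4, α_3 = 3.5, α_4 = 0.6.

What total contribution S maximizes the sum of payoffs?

Planner FOC: ∂(Σu_j)/∂s_i = (Σα_j) − s_i = 0, so s_i^SO = Σα_j = 13.1 for every i; S^SO = 52.4.

52.4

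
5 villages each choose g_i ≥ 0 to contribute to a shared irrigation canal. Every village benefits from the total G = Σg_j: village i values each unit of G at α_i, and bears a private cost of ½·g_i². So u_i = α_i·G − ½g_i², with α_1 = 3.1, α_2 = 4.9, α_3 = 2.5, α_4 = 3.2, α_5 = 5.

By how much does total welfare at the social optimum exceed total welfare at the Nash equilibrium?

Village i's FOC: ∂u_i/∂g_i = α_i − g_i = 0, so g_i* = α_i.
NE contributions = (3.1, 4.9, 2.5, 3.2, 5); G = 18.7.
W^NE = (Σα)·G − ½Σα_i² = 18.7² − ½·75.11 = 312.135.
Planner sets g_i = Σα_j = 18.7 for every i, so G^SO = 5·18.7 = 93.5.
W^SO = (Σα)·G^SO − ½·5·(Σα)² = (5/2)·18.7² = 874.225.
Deadweight loss = W^SO − W^NE = 562.09.

562.09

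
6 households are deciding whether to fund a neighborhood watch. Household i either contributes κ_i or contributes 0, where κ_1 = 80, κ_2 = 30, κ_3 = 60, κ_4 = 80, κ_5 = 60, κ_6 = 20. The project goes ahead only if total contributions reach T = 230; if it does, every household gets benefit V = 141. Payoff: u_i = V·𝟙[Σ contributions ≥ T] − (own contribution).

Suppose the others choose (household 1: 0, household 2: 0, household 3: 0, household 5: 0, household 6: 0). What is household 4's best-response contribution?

0

Others' total = 0. Even contributing 80 gives 80 < 230: no benefit either way.
Best response: 0.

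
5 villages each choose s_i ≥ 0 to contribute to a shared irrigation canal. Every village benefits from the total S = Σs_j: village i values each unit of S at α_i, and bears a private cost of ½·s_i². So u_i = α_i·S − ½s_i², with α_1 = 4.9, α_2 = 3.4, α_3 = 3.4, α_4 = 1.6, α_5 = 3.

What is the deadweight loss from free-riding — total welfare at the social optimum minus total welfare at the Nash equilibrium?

Village i's FOC: ∂u_i/∂s_i = α_i − s_i = 0, so s_i* = α_i.
NE contributions = (4.9, 3.4, 3.4, 1.6, 3); S = 16.3.
W^NE = (Σα)·S − ½Σα_i² = 16.3² − ½·58.69 = 236.345.
Planner sets s_i = Σα_j = 16.3 for every i, so S^SO = 5·16.3 = 81.5.
W^SO = (Σα)·S^SO − ½·5·(Σα)² = (5/2)·16.3² = 664.225.
Deadweight loss = W^SO − W^NE = 427.88.

427.88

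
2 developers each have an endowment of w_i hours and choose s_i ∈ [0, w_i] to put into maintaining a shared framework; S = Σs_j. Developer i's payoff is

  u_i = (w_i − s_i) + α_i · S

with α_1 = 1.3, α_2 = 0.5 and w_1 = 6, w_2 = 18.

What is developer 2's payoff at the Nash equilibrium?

∂u_i/∂s_i = α_i − 1, so developer i contributes w_i if α_i > 1, else 0.
α_i > 1 for i ∈ {1}; NE contributions (6, 0), S = 6.
u_2 = (18 − 0) + 0.5·6 = 21.

21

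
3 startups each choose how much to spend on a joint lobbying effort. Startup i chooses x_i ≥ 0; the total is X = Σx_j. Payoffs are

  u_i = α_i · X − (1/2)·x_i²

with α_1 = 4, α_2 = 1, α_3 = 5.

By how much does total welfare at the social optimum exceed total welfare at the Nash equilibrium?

Startup i's FOC: ∂u_i/∂x_i = α_i − x_i = 0, so x_i* = α_i.
NE contributions = (4, 1, 5); X = 10.
W^NE = (Σα)·X − ½Σα_i² = 10² − ½·42 = 79.
Planner sets x_i = Σα_j = 10 for every i, so X^SO = 3·10 = 30.
W^SO = (Σα)·X^SO − ½·3·(Σα)² = (3/2)·10² = 150.
Deadweight loss = W^SO − W^NE = 71.

71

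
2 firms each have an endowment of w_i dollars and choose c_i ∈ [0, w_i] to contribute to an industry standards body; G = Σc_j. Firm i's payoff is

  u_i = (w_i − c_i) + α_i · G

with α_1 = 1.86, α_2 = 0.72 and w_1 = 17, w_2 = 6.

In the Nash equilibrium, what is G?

∂u_i/∂c_i = α_i − 1, so firm i contributes w_i if α_i > 1, else 0.
α_i > 1 for i ∈ {1}; NE contributions (17, 0), G = 17.

17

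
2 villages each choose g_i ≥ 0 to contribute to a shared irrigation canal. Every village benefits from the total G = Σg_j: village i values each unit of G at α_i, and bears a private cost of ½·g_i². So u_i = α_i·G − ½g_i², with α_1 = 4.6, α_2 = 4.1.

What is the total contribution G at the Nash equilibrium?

Village i's FOC: ∂u_i/∂g_i = α_i − g_i = 0, so g_i* = α_i.
NE contributions = (4.6, 4.1); G = 8.7.

8.7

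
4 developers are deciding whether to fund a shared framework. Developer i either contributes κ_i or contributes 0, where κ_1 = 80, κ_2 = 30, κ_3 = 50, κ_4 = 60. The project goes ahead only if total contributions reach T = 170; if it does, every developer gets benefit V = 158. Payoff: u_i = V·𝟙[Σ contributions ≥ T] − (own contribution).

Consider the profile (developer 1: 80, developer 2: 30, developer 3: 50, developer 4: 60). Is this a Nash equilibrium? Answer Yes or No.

No

Total = 220 ≥ 170: provided.
Developer 1 (pledges 80, payoff 78): dropping to 0 → total 140, payoff 0. No gain.
Developer 2 (pledges 30, payoff 128): dropping to 0 → total 190, payoff 158. Profitable deviation.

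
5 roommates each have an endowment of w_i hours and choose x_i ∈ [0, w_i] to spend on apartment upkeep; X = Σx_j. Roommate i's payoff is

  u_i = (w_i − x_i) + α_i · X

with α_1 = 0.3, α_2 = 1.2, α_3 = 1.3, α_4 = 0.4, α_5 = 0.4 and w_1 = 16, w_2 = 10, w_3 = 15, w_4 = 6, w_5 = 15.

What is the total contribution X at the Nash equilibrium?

∂u_i/∂x_i = α_i − 1, so roommate i contributes w_i if α_i > 1, else 0.
α_i > 1 for i ∈ {2, 3}; NE contributions (0, 10, 15, 0, 0), X = 25.

25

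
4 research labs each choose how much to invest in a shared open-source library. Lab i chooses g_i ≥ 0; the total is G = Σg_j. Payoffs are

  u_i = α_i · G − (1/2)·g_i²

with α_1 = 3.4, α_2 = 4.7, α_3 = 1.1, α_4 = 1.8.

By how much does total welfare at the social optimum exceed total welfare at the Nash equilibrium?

Lab i's FOC: ∂u_i/∂g_i = α_i − g_i = 0, so g_i* = α_i.
NE contributions = (3.4, 4.7, 1.1, 1.8); G = 11.
W^NE = (Σα)·G − ½Σα_i² = 11² − ½·38.1 = 101.95.
Planner sets g_i = Σα_j = 11 for every i, so G^SO = 4·11 = 44.
W^SO = (Σα)·G^SO − ½·4·(Σα)² = (4/2)·11² = 242.
Deadweight loss = W^SO − W^NE = 140.05.

140.05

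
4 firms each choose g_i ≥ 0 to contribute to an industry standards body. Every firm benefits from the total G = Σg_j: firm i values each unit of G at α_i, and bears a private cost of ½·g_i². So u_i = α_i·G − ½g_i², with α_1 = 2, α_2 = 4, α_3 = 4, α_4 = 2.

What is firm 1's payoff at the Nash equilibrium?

Firm i's FOC: ∂u_i/∂g_i = α_i − g_i = 0, so g_i* = α_i.
NE contributions = (2, 4, 4, 2); G = 12.
u_1 = α_1·G − ½·(g_1)² = 2·12 − ½·2² = 22.

22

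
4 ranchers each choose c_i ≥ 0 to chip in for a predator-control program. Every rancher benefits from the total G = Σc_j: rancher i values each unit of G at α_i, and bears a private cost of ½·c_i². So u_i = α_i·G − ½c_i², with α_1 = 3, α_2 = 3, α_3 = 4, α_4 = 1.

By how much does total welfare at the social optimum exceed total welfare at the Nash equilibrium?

Rancher i's FOC: ∂u_i/∂c_i = α_i − c_i = 0, so c_i* = α_i.
NE contributions = (3, 3, 4, 1); G = 11.
W^NE = (Σα)·G − ½Σα_i² = 11² − ½·35 = 103.5.
Planner sets c_i = Σα_j = 11 for every i, so G^SO = 4·11 = 44.
W^SO = (Σα)·G^SO − ½·4·(Σα)² = (4/2)·11² = 242.
Deadweight loss = W^SO − W^NE = 138.5.

138.5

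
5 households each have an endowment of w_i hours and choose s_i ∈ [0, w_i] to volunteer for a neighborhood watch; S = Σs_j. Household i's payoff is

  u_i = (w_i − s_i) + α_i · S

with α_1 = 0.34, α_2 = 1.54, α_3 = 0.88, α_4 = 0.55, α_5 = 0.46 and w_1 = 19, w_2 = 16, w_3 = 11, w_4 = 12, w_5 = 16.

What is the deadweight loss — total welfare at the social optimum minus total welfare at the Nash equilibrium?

160.66

∂u_i/∂s_i = α_i − 1, so household i contributes w_i if α_i > 1, else 0.
α_i > 1 for i ∈ {2}; NE contributions (0, 16, 0, 0, 0), S = 16.
W^NE = Σw_i − S^NE + (Σα_i)·S^NE = 74 + 2.77·16 = 118.32.
Planner: ∂(Σu_j)/∂s_i = Σα_j − 1 = 2.77 > 0, so everyone contributes w_i; S^SO = 74, W^SO = 74 + 2.77·74 = 278.98.
Deadweight loss = 160.66.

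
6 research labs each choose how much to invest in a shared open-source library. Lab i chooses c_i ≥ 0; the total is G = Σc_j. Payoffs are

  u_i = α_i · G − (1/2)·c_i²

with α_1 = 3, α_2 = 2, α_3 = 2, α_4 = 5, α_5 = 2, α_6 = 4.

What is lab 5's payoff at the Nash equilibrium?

34

Lab i's FOC: ∂u_i/∂c_i = α_i − c_i = 0, so c_i* = α_i.
NE contributions = (3, 2, 2, 5, 2, 4); G = 18.
u_5 = α_5·G − ½·(c_5)² = 2·18 − ½·2² = 34.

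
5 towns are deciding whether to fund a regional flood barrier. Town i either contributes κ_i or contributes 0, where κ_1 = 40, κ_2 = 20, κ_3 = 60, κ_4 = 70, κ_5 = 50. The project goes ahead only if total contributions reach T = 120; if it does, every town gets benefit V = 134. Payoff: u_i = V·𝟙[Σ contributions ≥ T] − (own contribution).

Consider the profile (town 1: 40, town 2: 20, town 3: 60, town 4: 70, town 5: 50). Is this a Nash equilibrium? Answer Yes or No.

No

Total = 240 ≥ 120: provided.
Town 1 (pledges 40, payoff 94): dropping to 0 → total 200, payoff 134. Profitable deviation.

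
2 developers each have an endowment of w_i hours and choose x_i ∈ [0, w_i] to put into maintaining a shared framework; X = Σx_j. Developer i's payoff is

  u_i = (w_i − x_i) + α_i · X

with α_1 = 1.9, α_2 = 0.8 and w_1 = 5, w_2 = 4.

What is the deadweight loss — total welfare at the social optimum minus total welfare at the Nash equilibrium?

6.8

∂u_i/∂x_i = α_i − 1, so developer i contributes w_i if α_i > 1, else 0.
α_i > 1 for i ∈ {1}; NE contributions (5, 0), X = 5.
W^NE = Σw_i − X^NE + (Σα_i)·X^NE = 9 + 1.7·5 = 17.5.
Planner: ∂(Σu_j)/∂x_i = Σα_j − 1 = 1.7 > 0, so everyone contributes w_i; X^SO = 9, W^SO = 9 + 1.7·9 = 24.3.
Deadweight loss = 6.8.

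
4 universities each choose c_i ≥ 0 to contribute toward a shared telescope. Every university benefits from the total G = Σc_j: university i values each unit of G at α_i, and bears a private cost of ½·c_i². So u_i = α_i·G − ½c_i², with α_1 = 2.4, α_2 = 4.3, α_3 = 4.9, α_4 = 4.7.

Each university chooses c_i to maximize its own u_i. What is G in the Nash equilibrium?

University i's FOC: ∂u_i/∂c_i = α_i − c_i = 0, so c_i* = α_i.
NE contributions = (2.4, 4.3, 4.9, 4.7); G = 16.3.

16.3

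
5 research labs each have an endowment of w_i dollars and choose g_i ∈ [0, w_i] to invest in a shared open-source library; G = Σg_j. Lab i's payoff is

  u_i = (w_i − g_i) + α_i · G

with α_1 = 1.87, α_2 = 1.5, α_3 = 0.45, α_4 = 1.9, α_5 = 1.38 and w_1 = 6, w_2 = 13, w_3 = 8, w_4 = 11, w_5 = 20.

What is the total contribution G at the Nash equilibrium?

∂u_i/∂g_i = α_i − 1, so lab i contributes w_i if α_i > 1, else 0.
α_i > 1 for i ∈ {1, 2, 4, 5}; NE contributions (6, 13, 0, 11, 20), G = 50.

50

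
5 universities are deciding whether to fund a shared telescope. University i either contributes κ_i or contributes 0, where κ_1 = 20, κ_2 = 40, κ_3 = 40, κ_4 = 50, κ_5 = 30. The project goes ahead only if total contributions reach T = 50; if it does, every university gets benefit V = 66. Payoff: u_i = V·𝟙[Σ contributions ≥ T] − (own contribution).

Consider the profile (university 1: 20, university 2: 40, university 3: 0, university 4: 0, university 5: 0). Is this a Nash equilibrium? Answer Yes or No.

Total = 60 ≥ 50: provided.
University 1 (pledges 20, payoff 46): dropping to 0 → total 40, payoff 0. No gain.
University 2 (pledges 40, payoff 26): dropping to 0 → total 20, payoff 0. No gain.
University 3 (pledges 0, payoff 66): pledging 40 → total 100, payoff 26. No gain.
University 4 (pledges 0, payoff 66): pledging 50 → total 110, payoff 16. No gain.
University 5 (pledges 0, payoff 66): pledging 30 → total 90, payoff 36. No gain.

Yes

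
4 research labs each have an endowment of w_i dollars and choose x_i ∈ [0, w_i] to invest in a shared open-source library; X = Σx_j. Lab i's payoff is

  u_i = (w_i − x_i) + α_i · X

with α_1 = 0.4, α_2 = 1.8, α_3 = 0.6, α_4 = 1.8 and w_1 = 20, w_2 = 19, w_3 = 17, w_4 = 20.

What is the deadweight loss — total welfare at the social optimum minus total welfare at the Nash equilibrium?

∂u_i/∂x_i = α_i − 1, so lab i contributes w_i if α_i > 1, else 0.
α_i > 1 for i ∈ {2, 4}; NE contributions (0, 19, 0, 20), X = 39.
W^NE = Σw_i − X^NE + (Σα_i)·X^NE = 76 + 3.6·39 = 216.4.
Planner: ∂(Σu_j)/∂x_i = Σα_j − 1 = 3.6 > 0, so everyone contributes w_i; X^SO = 76, W^SO = 76 + 3.6·76 = 349.6.
Deadweight loss = 133.2.

133.2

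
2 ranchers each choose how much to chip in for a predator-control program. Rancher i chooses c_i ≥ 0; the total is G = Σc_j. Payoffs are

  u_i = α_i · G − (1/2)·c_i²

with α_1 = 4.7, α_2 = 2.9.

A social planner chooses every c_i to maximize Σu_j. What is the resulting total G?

Planner FOC: ∂(Σu_j)/∂c_i = (Σα_j) − c_i = 0, so c_i^SO = Σα_j = 7.6 for every i; G^SO = 15.2.

15.2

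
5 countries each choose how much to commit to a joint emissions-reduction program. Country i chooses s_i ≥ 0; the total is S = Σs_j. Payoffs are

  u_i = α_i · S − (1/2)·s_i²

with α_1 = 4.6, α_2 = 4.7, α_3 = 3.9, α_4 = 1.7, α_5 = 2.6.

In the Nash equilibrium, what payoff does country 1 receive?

Country i's FOC: ∂u_i/∂s_i = α_i − s_i = 0, so s_i* = α_i.
NE contributions = (4.6, 4.7, 3.9, 1.7, 2.6); S = 17.5.
u_1 = α_1·S − ½·(s_1)² = 4.6·17.5 − ½·4.6² = 69.92.

69.92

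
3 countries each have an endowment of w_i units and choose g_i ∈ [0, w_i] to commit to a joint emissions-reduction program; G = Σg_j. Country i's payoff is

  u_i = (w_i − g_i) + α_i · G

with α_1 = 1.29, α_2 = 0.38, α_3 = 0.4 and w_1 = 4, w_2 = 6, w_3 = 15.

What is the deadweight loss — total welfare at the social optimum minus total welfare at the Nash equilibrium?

22.47

∂u_i/∂g_i = α_i − 1, so country i contributes w_i if α_i > 1, else 0.
α_i > 1 for i ∈ {1}; NE contributions (4, 0, 0), G = 4.
W^NE = Σw_i − G^NE + (Σα_i)·G^NE = 25 + 1.07·4 = 29.28.
Planner: ∂(Σu_j)/∂g_i = Σα_j − 1 = 1.07 > 0, so everyone contributes w_i; G^SO = 25, W^SO = 25 + 1.07·25 = 51.75.
Deadweight loss = 22.47.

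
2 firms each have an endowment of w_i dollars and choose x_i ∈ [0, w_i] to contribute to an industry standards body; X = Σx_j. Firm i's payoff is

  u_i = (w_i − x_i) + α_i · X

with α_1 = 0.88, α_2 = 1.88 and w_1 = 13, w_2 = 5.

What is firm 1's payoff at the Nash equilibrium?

∂u_i/∂x_i = α_i − 1, so firm i contributes w_i if α_i > 1, else 0.
α_i > 1 for i ∈ {2}; NE contributions (0, 5), X = 5.
u_1 = (13 − 0) + 0.88·5 = 17.4.

17.4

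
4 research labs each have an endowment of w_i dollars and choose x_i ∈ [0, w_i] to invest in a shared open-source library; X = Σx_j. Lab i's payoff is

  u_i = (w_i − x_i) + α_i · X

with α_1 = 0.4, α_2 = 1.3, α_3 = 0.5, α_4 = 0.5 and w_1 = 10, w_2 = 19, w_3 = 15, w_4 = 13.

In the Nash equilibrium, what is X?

∂u_i/∂x_i = α_i − 1, so lab i contributes w_i if α_i > 1, else 0.
α_i > 1 for i ∈ {2}; NE contributions (0, 19, 0, 0), X = 19.

19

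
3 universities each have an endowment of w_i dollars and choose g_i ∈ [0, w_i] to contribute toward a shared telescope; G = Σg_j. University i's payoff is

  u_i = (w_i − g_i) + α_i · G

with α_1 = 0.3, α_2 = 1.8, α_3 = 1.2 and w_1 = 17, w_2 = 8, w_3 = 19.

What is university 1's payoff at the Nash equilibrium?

25.1

∂u_i/∂g_i = α_i − 1, so university i contributes w_i if α_i > 1, else 0.
α_i > 1 for i ∈ {2, 3}; NE contributions (0, 8, 19), G = 27.
u_1 = (17 − 0) + 0.3·27 = 25.1.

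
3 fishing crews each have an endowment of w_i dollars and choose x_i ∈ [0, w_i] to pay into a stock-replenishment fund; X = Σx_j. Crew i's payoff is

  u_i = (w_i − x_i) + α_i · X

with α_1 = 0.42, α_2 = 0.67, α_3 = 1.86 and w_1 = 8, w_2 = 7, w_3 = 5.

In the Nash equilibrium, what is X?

∂u_i/∂x_i = α_i − 1, so crew i contributes w_i if α_i > 1, else 0.
α_i > 1 for i ∈ {3}; NE contributions (0, 0, 5), X = 5.

5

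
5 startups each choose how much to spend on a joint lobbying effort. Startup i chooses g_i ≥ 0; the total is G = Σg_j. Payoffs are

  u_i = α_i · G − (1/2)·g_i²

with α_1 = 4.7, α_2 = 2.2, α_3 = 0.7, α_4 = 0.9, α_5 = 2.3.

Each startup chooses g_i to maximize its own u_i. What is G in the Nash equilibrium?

Startup i's FOC: ∂u_i/∂g_i = α_i − g_i = 0, so g_i* = α_i.
NE contributions = (4.7, 2.2, 0.7, 0.9, 2.3); G = 10.8.

10.8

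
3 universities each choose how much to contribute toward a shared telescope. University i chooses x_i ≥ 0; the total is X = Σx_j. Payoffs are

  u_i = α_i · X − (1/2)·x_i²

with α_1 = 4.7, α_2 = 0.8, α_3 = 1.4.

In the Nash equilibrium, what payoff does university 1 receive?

University i's FOC: ∂u_i/∂x_i = α_i − x_i = 0, so x_i* = α_i.
NE contributions = (4.7, 0.8, 1.4); X = 6.9.
u_1 = α_1·X − ½·(x_1)² = 4.7·6.9 − ½·4.7² = 21.385.

21.385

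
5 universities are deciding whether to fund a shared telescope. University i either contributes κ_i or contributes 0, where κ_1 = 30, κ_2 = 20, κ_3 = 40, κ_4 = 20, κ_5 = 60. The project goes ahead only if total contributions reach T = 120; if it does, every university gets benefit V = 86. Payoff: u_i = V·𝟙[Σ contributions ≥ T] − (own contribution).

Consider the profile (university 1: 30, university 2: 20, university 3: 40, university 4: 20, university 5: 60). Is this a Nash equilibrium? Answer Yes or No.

No

Total = 170 ≥ 120: provided.
University 1 (pledges 30, payoff 56): dropping to 0 → total 140, payoff 86. Profitable deviation.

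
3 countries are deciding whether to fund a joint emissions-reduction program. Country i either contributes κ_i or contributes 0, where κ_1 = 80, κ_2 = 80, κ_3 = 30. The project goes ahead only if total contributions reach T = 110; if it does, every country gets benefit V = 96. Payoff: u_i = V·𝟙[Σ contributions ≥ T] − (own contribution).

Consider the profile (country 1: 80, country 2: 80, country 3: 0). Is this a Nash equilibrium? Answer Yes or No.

Total = 160 ≥ 110: provided.
Country 1 (pledges 80, payoff 16): dropping to 0 → total 80, payoff 0. No gain.
Country 2 (pledges 80, payoff 16): dropping to 0 → total 80, payoff 0. No gain.
Country 3 (pledges 0, payoff 96): pledging 30 → total 190, payoff 66. No gain.

Yes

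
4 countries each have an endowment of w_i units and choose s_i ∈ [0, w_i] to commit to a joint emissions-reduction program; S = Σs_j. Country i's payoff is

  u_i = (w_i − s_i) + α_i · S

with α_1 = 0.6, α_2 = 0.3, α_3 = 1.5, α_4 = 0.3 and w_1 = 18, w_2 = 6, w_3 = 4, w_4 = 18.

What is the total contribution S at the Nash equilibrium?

∂u_i/∂s_i = α_i − 1, so country i contributes w_i if α_i > 1, else 0.
α_i > 1 for i ∈ {3}; NE contributions (0, 0, 4, 0), S = 4.

4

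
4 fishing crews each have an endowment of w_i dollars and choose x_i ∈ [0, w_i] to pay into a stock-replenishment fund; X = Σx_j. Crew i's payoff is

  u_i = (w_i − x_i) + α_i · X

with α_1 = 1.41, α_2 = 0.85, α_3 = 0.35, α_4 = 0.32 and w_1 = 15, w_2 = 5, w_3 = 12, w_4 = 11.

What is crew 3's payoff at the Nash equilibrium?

∂u_i/∂x_i = α_i − 1, so crew i contributes w_i if α_i > 1, else 0.
α_i > 1 for i ∈ {1}; NE contributions (15, 0, 0, 0), X = 15.
u_3 = (12 − 0) + 0.35·15 = 17.25.

17.25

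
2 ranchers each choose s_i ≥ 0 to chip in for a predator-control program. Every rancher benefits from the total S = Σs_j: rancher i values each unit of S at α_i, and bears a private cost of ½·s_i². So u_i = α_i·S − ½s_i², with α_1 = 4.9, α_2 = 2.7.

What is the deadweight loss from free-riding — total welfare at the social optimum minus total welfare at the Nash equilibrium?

Rancher i's FOC: ∂u_i/∂s_i = α_i − s_i = 0, so s_i* = α_i.
NE contributions = (4.9, 2.7); S = 7.6.
W^NE = (Σα)·S − ½Σα_i² = 7.6² − ½·31.3 = 42.11.
Planner sets s_i = Σα_j = 7.6 for every i, so S^SO = 2·7.6 = 15.2.
W^SO = (Σα)·S^SO − ½·2·(Σα)² = (2/2)·7.6² = 57.76.
Deadweight loss = W^SO − W^NE = 15.65.

15.65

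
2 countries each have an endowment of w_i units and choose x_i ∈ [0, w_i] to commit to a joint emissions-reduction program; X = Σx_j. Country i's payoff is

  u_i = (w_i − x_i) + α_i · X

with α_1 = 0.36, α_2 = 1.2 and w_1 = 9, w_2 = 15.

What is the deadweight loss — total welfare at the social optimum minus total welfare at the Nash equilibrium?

∂u_i/∂x_i = α_i − 1, so country i contributes w_i if α_i > 1, else 0.
α_i > 1 for i ∈ {2}; NE contributions (0, 15), X = 15.
W^NE = Σw_i − X^NE + (Σα_i)·X^NE = 24 + 0.56·15 = 32.4.
Planner: ∂(Σu_j)/∂x_i = Σα_j − 1 = 0.56 > 0, so everyone contributes w_i; X^SO = 24, W^SO = 24 + 0.56·24 = 37.44.
Deadweight loss = 5.04.

5.04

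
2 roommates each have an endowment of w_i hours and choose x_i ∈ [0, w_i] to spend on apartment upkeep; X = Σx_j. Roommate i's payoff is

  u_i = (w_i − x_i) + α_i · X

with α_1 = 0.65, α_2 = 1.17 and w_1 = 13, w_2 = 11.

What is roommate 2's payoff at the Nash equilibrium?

∂u_i/∂x_i = α_i − 1, so roommate i contributes w_i if α_i > 1, else 0.
α_i > 1 for i ∈ {2}; NE contributions (0, 11), X = 11.
u_2 = (11 − 11) + 1.17·11 = 12.87.

12.87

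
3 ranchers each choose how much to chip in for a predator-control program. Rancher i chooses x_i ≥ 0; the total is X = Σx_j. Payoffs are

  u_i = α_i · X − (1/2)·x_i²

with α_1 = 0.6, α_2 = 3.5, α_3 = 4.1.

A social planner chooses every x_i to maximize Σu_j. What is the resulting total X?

Planner FOC: ∂(Σu_j)/∂x_i = (Σα_j) − x_i = 0, so x_i^SO = Σα_j = 8.2 for every i; X^SO = 24.6.

24.6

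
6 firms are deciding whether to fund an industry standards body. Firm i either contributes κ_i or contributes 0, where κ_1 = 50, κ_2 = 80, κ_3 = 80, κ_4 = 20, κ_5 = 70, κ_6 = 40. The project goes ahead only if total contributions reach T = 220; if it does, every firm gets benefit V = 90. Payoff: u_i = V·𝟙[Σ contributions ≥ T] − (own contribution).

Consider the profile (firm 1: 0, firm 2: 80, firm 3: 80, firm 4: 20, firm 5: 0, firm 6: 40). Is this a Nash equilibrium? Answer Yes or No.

Yes

Total = 220 ≥ 220: provided.
Firm 1 (pledges 0, payoff 90): pledging 50 → total 270, payoff 40. No gain.
Firm 2 (pledges 80, payoff 10): dropping to 0 → total 140, payoff 0. No gain.
Firm 3 (pledges 80, payoff 10): dropping to 0 → total 140, payoff 0. No gain.
Firm 4 (pledges 20, payoff 70): dropping to 0 → total 200, payoff 0. No gain.
Firm 5 (pledges 0, payoff 90): pledging 70 → total 290, payoff 20. No gain.
Firm 6 (pledges 40, payoff 50): dropping to 0 → total 180, payoff 0. No gain.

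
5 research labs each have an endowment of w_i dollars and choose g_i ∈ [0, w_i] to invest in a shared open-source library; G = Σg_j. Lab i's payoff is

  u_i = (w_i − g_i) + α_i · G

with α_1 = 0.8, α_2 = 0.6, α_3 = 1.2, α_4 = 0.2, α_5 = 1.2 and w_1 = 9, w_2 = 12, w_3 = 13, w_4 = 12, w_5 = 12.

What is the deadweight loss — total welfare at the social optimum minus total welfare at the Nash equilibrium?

99

∂u_i/∂g_i = α_i − 1, so lab i contributes w_i if α_i > 1, else 0.
α_i > 1 for i ∈ {3, 5}; NE contributions (0, 0, 13, 0, 12), G = 25.
W^NE = Σw_i − G^NE + (Σα_i)·G^NE = 58 + 3·25 = 133.
Planner: ∂(Σu_j)/∂g_i = Σα_j − 1 = 3 > 0, so everyone contributes w_i; G^SO = 58, W^SO = 58 + 3·58 = 232.
Deadweight loss = 99.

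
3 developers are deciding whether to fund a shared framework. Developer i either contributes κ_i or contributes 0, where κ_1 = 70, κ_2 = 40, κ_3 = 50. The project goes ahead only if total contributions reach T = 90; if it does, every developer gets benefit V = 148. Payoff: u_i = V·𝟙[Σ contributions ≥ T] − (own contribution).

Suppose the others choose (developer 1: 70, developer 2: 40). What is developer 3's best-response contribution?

Others' total = 110 ≥ 90; contributing adds cost 50 for no extra benefit.
Best response: 0.

0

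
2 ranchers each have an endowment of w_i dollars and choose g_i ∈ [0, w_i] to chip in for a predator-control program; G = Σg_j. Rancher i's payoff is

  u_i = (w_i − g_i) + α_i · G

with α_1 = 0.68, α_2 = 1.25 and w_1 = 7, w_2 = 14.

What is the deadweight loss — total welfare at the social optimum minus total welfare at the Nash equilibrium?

6.51

∂u_i/∂g_i = α_i − 1, so rancher i contributes w_i if α_i > 1, else 0.
α_i > 1 for i ∈ {2}; NE contributions (0, 14), G = 14.
W^NE = Σw_i − G^NE + (Σα_i)·G^NE = 21 + 0.93·14 = 34.02.
Planner: ∂(Σu_j)/∂g_i = Σα_j − 1 = 0.93 > 0, so everyone contributes w_i; G^SO = 21, W^SO = 21 + 0.93·21 = 40.53.
Deadweight loss = 6.51.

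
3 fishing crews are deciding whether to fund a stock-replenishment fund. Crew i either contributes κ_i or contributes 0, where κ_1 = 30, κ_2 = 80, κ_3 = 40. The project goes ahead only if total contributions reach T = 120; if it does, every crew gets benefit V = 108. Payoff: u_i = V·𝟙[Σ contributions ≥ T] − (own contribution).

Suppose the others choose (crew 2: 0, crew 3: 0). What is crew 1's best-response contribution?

Others' total = 0. Even contributing 30 gives 30 < 120: no benefit either way.
Best response: 0.

0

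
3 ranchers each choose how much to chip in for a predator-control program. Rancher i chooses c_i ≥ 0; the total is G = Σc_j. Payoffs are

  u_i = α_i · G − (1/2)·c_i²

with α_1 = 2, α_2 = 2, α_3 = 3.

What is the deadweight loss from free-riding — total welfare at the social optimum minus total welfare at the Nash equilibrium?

33

Rancher i's FOC: ∂u_i/∂c_i = α_i − c_i = 0, so c_i* = α_i.
NE contributions = (2, 2, 3); G = 7.
W^NE = (Σα)·G − ½Σα_i² = 7² − ½·17 = 40.5.
Planner sets c_i = Σα_j = 7 for every i, so G^SO = 3·7 = 21.
W^SO = (Σα)·G^SO − ½·3·(Σα)² = (3/2)·7² = 73.5.
Deadweight loss = W^SO − W^NE = 33.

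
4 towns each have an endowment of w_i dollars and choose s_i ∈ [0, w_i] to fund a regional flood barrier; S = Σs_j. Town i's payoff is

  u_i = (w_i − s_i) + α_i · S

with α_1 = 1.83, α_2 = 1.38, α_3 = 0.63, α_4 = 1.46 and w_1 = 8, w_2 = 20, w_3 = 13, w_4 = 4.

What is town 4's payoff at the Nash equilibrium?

∂u_i/∂s_i = α_i − 1, so town i contributes w_i if α_i > 1, else 0.
α_i > 1 for i ∈ {1, 2, 4}; NE contributions (8, 20, 0, 4), S = 32.
u_4 = (4 − 4) + 1.46·32 = 46.72.

46.72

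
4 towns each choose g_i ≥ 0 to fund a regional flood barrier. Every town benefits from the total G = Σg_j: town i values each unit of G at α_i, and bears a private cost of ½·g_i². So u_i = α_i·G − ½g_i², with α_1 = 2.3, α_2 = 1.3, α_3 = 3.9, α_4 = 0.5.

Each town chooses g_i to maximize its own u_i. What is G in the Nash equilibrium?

Town i's FOC: ∂u_i/∂g_i = α_i − g_i = 0, so g_i* = α_i.
NE contributions = (2.3, 1.3, 3.9, 0.5); G = 8.

8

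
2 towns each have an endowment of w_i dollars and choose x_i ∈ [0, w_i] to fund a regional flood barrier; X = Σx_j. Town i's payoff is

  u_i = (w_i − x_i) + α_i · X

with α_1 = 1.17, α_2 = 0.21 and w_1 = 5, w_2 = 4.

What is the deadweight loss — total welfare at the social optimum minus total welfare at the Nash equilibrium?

1.52

∂u_i/∂x_i = α_i − 1, so town i contributes w_i if α_i > 1, else 0.
α_i > 1 for i ∈ {1}; NE contributions (5, 0), X = 5.
W^NE = Σw_i − X^NE + (Σα_i)·X^NE = 9 + 0.38·5 = 10.9.
Planner: ∂(Σu_j)/∂x_i = Σα_j − 1 = 0.38 > 0, so everyone contributes w_i; X^SO = 9, W^SO = 9 + 0.38·9 = 12.42.
Deadweight loss = 1.52.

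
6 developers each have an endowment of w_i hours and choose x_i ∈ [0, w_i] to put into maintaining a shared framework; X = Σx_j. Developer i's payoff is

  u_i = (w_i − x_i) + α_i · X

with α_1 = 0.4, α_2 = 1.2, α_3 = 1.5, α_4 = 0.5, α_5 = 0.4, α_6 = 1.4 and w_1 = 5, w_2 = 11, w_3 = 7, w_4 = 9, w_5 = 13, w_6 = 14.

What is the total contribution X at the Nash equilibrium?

∂u_i/∂x_i = α_i − 1, so developer i contributes w_i if α_i > 1, else 0.
α_i > 1 for i ∈ {2, 3, 6}; NE contributions (0, 11, 7, 0, 0, 14), X = 32.

32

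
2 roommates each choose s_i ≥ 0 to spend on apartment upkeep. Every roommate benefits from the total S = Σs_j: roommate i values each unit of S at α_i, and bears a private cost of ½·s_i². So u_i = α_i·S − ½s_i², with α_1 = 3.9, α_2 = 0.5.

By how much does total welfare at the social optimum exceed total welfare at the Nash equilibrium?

Roommate i's FOC: ∂u_i/∂s_i = α_i − s_i = 0, so s_i* = α_i.
NE contributions = (3.9, 0.5); S = 4.4.
W^NE = (Σα)·S − ½Σα_i² = 4.4² − ½·15.46 = 11.63.
Planner sets s_i = Σα_j = 4.4 for every i, so S^SO = 2·4.4 = 8.8.
W^SO = (Σα)·S^SO − ½·2·(Σα)² = (2/2)·4.4² = 19.36.
Deadweight loss = W^SO − W^NE = 7.73.

7.73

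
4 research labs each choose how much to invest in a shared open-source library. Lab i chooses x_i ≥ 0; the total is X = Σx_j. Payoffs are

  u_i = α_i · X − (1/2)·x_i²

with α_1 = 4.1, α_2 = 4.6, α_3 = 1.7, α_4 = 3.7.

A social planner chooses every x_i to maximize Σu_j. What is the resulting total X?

56.4

Planner FOC: ∂(Σu_j)/∂x_i = (Σα_j) − x_i = 0, so x_i^SO = Σα_j = 14.1 for every i; X^SO = 56.4.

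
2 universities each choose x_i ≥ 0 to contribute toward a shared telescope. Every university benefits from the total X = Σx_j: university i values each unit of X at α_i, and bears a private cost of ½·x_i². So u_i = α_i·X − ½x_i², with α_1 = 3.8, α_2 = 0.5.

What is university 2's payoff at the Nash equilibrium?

University i's FOC: ∂u_i/∂x_i = α_i − x_i = 0, so x_i* = α_i.
NE contributions = (3.8, 0.5); X = 4.3.
u_2 = α_2·X − ½·(x_2)² = 0.5·4.3 − ½·0.5² = 2.025.

2.025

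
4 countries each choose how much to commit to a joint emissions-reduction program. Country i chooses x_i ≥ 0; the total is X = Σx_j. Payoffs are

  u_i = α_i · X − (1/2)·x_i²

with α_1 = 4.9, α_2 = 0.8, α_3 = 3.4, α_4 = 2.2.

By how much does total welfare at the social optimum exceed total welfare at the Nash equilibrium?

Country i's FOC: ∂u_i/∂x_i = α_i − x_i = 0, so x_i* = α_i.
NE contributions = (4.9, 0.8, 3.4, 2.2); X = 11.3.
W^NE = (Σα)·X − ½Σα_i² = 11.3² − ½·41.05 = 107.165.
Planner sets x_i = Σα_j = 11.3 for every i, so X^SO = 4·11.3 = 45.2.
W^SO = (Σα)·X^SO − ½·4·(Σα)² = (4/2)·11.3² = 255.38.
Deadweight loss = W^SO − W^NE = 148.215.

148.215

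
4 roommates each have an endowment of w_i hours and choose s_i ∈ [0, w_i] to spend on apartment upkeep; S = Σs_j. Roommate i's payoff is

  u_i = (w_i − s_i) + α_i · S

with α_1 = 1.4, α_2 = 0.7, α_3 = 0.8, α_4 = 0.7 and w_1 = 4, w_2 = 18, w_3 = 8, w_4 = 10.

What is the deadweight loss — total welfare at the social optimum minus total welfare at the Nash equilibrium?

∂u_i/∂s_i = α_i − 1, so roommate i contributes w_i if α_i > 1, else 0.
α_i > 1 for i ∈ {1}; NE contributions (4, 0, 0, 0), S = 4.
W^NE = Σw_i − S^NE + (Σα_i)·S^NE = 40 + 2.6·4 = 50.4.
Planner: ∂(Σu_j)/∂s_i = Σα_j − 1 = 2.6 > 0, so everyone contributes w_i; S^SO = 40, W^SO = 40 + 2.6·40 = 144.
Deadweight loss = 93.6.

93.6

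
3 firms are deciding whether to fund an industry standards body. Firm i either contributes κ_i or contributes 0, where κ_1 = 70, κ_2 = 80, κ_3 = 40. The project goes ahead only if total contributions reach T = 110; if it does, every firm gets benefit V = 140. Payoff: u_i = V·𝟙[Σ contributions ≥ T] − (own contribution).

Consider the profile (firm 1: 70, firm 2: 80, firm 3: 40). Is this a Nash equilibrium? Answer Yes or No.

Total = 190 ≥ 110: provided.
Firm 1 (pledges 70, payoff 70): dropping to 0 → total 120, payoff 140. Profitable deviation.

No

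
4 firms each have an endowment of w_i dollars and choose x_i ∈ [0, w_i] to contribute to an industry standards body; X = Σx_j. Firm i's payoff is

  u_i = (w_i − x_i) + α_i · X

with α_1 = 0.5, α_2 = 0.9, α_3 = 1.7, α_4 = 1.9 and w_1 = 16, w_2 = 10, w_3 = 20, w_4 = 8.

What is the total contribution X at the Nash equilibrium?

28

∂u_i/∂x_i = α_i − 1, so firm i contributes w_i if α_i > 1, else 0.
α_i > 1 for i ∈ {3, 4}; NE contributions (0, 0, 20, 8), X = 28.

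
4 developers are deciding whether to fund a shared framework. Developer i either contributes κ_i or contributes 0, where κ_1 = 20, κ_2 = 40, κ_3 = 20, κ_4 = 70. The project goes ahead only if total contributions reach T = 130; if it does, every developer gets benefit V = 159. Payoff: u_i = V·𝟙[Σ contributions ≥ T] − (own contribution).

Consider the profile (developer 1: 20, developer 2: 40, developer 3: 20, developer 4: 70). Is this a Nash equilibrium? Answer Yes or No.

Total = 150 ≥ 130: provided.
Developer 1 (pledges 20, payoff 139): dropping to 0 → total 130, payoff 159. Profitable deviation.

No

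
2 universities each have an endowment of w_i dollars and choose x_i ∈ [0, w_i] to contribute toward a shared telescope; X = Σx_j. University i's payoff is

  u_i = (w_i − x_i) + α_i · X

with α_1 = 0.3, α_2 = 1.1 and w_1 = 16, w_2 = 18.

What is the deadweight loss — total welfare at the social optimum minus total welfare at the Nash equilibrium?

6.4

∂u_i/∂x_i = α_i − 1, so university i contributes w_i if α_i > 1, else 0.
α_i > 1 for i ∈ {2}; NE contributions (0, 18), X = 18.
W^NE = Σw_i − X^NE + (Σα_i)·X^NE = 34 + 0.4·18 = 41.2.
Planner: ∂(Σu_j)/∂x_i = Σα_j − 1 = 0.4 > 0, so everyone contributes w_i; X^SO = 34, W^SO = 34 + 0.4·34 = 47.6.
Deadweight loss = 6.4.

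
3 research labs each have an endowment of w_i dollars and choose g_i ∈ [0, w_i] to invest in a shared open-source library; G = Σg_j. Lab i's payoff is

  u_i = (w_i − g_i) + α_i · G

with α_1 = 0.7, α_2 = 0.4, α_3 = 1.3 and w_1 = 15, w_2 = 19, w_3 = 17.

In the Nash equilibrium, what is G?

17

∂u_i/∂g_i = α_i − 1, so lab i contributes w_i if α_i > 1, else 0.
α_i > 1 for i ∈ {3}; NE contributions (0, 0, 17), G = 17.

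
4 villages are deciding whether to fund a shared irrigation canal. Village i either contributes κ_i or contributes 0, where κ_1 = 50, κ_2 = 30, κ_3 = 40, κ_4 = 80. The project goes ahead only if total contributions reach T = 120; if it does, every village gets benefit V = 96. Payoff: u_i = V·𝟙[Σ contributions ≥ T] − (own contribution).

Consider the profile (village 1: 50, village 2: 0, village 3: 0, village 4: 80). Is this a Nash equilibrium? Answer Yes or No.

Yes

Total = 130 ≥ 120: provided.
Village 1 (pledges 50, payoff 46): dropping to 0 → total 80, payoff 0. No gain.
Village 2 (pledges 0, payoff 96): pledging 30 → total 160, payoff 66. No gain.
Village 3 (pledges 0, payoff 96): pledging 40 → total 170, payoff 56. No gain.
Village 4 (pledges 80, payoff 16): dropping to 0 → total 50, payoff 0. No gain.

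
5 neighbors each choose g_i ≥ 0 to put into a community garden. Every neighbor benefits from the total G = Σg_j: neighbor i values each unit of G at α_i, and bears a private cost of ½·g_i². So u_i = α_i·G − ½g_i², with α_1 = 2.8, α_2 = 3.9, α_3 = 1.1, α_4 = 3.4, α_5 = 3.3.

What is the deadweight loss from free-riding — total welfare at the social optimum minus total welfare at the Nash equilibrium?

338.73

Neighbor i's FOC: ∂u_i/∂g_i = α_i − g_i = 0, so g_i* = α_i.
NE contributions = (2.8, 3.9, 1.1, 3.4, 3.3); G = 14.5.
W^NE = (Σα)·G − ½Σα_i² = 14.5² − ½·46.71 = 186.895.
Planner sets g_i = Σα_j = 14.5 for every i, so G^SO = 5·14.5 = 72.5.
W^SO = (Σα)·G^SO − ½·5·(Σα)² = (5/2)·14.5² = 525.625.
Deadweight loss = W^SO − W^NE = 338.73.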